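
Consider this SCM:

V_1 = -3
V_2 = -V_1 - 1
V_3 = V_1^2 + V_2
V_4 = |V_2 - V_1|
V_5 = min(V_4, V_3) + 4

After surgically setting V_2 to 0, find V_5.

7

do(V_2=0) replaces the equation V_2 = -V_1 - 1 with the constant V_2 = 0.
V_3 = V_1^2 + V_2  [with V_1=-3, V_2=0]  = 9
V_4 = |V_2 - V_1|  [with V_2=0, V_1=-3]  = 3
V_5 = min(V_4, V_3) + 4  [with V_4=3, V_3=9]  = 7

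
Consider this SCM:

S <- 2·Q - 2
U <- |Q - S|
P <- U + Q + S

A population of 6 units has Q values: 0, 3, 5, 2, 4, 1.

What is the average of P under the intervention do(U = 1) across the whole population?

The intervention sets U=1 in all 6 units regardless of Q. Recomputing P per unit gives -1, 8, 14, 5, 11, 2; average 6.5.

6.5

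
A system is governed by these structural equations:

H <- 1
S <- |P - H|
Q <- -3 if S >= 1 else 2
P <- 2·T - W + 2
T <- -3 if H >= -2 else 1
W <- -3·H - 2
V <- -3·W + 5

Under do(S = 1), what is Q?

-3

Intervening sets S = 1 and removes its equation (S <- |P - H|).
Q = -3 if S >= 1 else 2  [with S=1]  = -3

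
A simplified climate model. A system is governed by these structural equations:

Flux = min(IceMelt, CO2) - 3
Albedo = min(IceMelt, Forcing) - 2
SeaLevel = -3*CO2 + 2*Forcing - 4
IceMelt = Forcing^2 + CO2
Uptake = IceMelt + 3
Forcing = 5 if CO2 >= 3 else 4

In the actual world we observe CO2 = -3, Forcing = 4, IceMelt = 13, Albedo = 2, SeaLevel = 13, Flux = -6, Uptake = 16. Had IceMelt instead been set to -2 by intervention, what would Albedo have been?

-4

The intervention breaks the incoming arrows to IceMelt: IceMelt = Forcing^2 + CO2 no longer applies, and IceMelt = -2.
Forcing = 5 if CO2 >= 3 else 4  [with CO2=-3]  = 4
Albedo = min(IceMelt, Forcing) - 2  [with IceMelt=-2, Forcing=4]  = -4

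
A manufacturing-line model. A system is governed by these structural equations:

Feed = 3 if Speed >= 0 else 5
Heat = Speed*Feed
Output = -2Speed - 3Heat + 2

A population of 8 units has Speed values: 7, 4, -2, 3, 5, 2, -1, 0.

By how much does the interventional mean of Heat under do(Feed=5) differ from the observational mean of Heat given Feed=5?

18.75

The intervention sets Feed=5 in all 8 units regardless of Speed. Recomputing Heat per unit gives 35, 20, -10, 15, 25, 10, -5, 0; average 11.25.
E[Heat|Feed=5] averages over only the 2 units with Feed=5 (Speed = -2, -1): Heat = -10, -5, mean -7.5.
Difference = 11.25 − (-7.5) = 18.75.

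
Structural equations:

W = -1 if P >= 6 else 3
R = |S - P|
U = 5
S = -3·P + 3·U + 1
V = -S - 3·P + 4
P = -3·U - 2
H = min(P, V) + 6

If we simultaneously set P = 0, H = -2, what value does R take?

16

Setting P = 0, H = -2 by intervention discards those variables' equations.
S = -3·P + 3·U + 1  [with P=0, U=5]  = 16
R = |S - P|  [with S=16, P=0]  = 16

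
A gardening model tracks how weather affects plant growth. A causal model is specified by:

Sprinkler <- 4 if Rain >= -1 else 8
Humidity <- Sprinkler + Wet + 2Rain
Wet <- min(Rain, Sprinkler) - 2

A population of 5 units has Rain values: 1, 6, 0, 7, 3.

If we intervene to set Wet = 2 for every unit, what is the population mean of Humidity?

12.8

Every unit gets Wet=2 under the intervention. Humidity values become 8, 18, 6, 20, 12; E[Humidity|do(Wet=2)] = 12.8.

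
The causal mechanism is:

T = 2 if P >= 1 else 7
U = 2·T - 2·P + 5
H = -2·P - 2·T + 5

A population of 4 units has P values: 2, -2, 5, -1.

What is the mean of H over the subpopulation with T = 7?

-6

Observing T=7 restricts to units where T's equation naturally yields 7: P ∈ {-2, -1}. In that subpopulation H = -5, -7, mean -6.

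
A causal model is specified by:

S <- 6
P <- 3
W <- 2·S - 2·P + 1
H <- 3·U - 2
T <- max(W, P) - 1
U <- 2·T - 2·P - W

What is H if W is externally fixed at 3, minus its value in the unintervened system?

-12

The intervention breaks the incoming arrows to W: W <- 2·S - 2·P + 1 no longer applies, and W = 3.
T = max(W, P) - 1  [with W=3, P=3]  = 2
U = 2·T - 2·P - W  [with T=2, P=3, W=3]  = -5
H = 3·U - 2  [with U=-5]  = -17
Without intervention: W = 2·S - 2·P + 1  [with S=6, P=3]  = 7; T = max(W, P) - 1  [with W=7, P=3]  = 6; U = 2·T - 2·P - W  [with T=6, P=3, W=7]  = -1; H = 3·U - 2  [with U=-1]  = -5.
Change = -17 − (-5) = -12.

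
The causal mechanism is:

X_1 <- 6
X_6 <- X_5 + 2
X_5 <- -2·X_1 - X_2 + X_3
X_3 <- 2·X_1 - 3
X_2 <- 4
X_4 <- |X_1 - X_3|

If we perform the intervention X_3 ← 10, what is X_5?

-6

do(X_3=10) replaces the equation X_3 <- 2·X_1 - 3 with the constant X_3 = 10.
X_5 = -2·X_1 - X_2 + X_3  [with X_1=6, X_2=4, X_3=10]  = -6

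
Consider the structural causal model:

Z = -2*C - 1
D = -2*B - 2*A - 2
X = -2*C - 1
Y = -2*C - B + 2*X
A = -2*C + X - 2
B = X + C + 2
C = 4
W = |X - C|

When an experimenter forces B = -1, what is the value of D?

38

The intervention breaks the incoming arrows to B: B = X + C + 2 no longer applies, and B = -1.
X = -2*C - 1  [with C=4]  = -9
A = -2*C + X - 2  [with C=4, X=-9]  = -19
D = -2*B - 2*A - 2  [with B=-1, A=-19]  = 38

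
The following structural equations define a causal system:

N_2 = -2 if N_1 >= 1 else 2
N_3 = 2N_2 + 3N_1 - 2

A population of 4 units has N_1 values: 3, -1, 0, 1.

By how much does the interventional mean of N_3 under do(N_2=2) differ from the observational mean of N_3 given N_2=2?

Every unit gets N_2=2 under the intervention. N_3 values become 11, -1, 2, 5; E[N_3|do(N_2=2)] = 4.25.
E[N_3|N_2=2] averages over only the 2 units with N_2=2 (N_1 = -1, 0): N_3 = -1, 2, mean 0.5.
Difference = 4.25 − 0.5 = 3.75.

3.75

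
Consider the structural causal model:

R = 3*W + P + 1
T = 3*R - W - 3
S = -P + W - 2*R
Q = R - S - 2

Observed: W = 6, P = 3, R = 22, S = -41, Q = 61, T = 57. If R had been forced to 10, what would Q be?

do(R=10) replaces the equation R = 3*W + P + 1 with the constant R = 10.
S = -P + W - 2*R  [with P=3, W=6, R=10]  = -17
Q = R - S - 2  [with R=10, S=-17]  = 25

25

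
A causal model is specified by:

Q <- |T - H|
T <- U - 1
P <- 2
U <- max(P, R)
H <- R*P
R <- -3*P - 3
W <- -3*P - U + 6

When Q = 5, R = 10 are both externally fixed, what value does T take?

9

The joint intervention fixes Q = 5, R = 10, removing each variable's own equation.
U = max(P, R)  [with P=2, R=10]  = 10
T = U - 1  [with U=10]  = 9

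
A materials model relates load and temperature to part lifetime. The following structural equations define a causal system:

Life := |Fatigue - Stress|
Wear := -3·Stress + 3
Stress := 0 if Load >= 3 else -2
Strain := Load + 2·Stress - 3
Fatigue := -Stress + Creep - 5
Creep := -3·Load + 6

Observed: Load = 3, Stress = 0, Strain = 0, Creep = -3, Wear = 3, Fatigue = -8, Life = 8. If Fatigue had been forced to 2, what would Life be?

Intervening sets Fatigue = 2 and removes its equation (Fatigue := -Stress + Creep - 5).
Stress = 0 if Load >= 3 else -2  [with Load=3]  = 0
Life = |Fatigue - Stress|  [with Fatigue=2, Stress=0]  = 2

2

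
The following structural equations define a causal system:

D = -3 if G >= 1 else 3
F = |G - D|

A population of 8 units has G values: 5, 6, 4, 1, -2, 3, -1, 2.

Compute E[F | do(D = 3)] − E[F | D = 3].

Every unit gets D=3 under the intervention. F values become 2, 3, 1, 2, 5, 0, 4, 1; E[F|do(D=3)] = 2.25.
E[F|D=3] averages over only the 2 units with D=3 (G = -2, -1): F = 5, 4, mean 4.5.
Difference = 2.25 − 4.5 = -2.25.

-2.25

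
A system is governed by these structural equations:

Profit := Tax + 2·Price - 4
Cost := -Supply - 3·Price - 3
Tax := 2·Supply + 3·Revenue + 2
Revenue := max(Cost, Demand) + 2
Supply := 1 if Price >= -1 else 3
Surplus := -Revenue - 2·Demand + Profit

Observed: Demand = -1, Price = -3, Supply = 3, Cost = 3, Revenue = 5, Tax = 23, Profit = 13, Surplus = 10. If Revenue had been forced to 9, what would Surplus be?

do(Revenue=9) replaces the equation Revenue := max(Cost, Demand) + 2 with the constant Revenue = 9.
Supply = 1 if Price >= -1 else 3  [with Price=-3]  = 3
Tax = 2·Supply + 3·Revenue + 2  [with Supply=3, Revenue=9]  = 35
Profit = Tax + 2·Price - 4  [with Tax=35, Price=-3]  = 25
Surplus = -Revenue - 2·Demand + Profit  [with Revenue=9, Demand=-1, Profit=25]  = 18

18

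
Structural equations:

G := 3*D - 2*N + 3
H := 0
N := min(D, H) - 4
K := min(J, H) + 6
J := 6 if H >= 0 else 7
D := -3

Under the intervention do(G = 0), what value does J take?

Intervening sets G = 0 and removes its equation (G := 3*D - 2*N + 3).
No directed path runs from G to J, so J keeps its natural value.
J = 6 if H >= 0 else 7  [with H=0]  = 6

6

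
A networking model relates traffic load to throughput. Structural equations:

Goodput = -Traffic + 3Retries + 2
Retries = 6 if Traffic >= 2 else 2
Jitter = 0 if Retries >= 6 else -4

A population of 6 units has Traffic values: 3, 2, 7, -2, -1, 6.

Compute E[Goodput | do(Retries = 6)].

17.5

Every unit gets Retries=6 under the intervention. Goodput values become 17, 18, 13, 22, 21, 14; E[Goodput|do(Retries=6)] = 17.5.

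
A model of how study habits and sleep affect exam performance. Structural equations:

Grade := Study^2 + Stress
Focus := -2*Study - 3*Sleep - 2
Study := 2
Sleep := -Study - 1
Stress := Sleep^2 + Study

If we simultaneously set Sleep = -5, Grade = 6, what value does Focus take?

9

The joint intervention fixes Sleep = -5, Grade = 6, removing each variable's own equation.
Focus = -2*Study - 3*Sleep - 2  [with Study=2, Sleep=-5]  = 9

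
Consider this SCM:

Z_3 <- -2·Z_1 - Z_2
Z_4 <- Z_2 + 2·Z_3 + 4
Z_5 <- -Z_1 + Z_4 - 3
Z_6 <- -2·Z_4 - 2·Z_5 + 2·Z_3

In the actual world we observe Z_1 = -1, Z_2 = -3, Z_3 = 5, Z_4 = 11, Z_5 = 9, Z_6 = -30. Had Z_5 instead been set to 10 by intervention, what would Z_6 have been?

The intervention breaks the incoming arrows to Z_5: Z_5 <- -Z_1 + Z_4 - 3 no longer applies, and Z_5 = 10.
Z_3 = -2·Z_1 - Z_2  [with Z_1=-1, Z_2=-3]  = 5
Z_4 = Z_2 + 2·Z_3 + 4  [with Z_2=-3, Z_3=5]  = 11
Z_6 = -2·Z_4 - 2·Z_5 + 2·Z_3  [with Z_4=11, Z_5=10, Z_3=5]  = -32

-32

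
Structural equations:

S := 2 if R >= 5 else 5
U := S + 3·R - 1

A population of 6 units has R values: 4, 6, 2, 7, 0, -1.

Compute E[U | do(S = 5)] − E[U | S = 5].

do(S=5) breaks S's dependence on R. With S=5 fixed, U across the units is 16, 22, 10, 25, 4, 1, mean 13.
Observing S=5 restricts to units where S's equation naturally yields 5: R ∈ {4, 2, 0, -1}. In that subpopulation U = 16, 10, 4, 1, mean 7.75.
Difference = 13 − 7.75 = 5.25.

5.25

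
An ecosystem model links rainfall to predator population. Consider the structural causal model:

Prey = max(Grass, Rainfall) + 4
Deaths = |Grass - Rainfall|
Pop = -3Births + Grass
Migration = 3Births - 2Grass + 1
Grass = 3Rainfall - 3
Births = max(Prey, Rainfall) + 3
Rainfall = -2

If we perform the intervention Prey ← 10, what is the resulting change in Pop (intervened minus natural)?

The intervention breaks the incoming arrows to Prey: Prey = max(Grass, Rainfall) + 4 no longer applies, and Prey = 10.
Grass = 3Rainfall - 3  [with Rainfall=-2]  = -9
Births = max(Prey, Rainfall) + 3  [with Prey=10, Rainfall=-2]  = 13
Pop = -3Births + Grass  [with Births=13, Grass=-9]  = -48
Without intervention: Grass = 3Rainfall - 3  [with Rainfall=-2]  = -9; Prey = max(Grass, Rainfall) + 4  [with Grass=-9, Rainfall=-2]  = 2; Births = max(Prey, Rainfall) + 3  [with Prey=2, Rainfall=-2]  = 5; Pop = -3Births + Grass  [with Births=5, Grass=-9]  = -24.
Change = -48 − (-24) = -24.

-24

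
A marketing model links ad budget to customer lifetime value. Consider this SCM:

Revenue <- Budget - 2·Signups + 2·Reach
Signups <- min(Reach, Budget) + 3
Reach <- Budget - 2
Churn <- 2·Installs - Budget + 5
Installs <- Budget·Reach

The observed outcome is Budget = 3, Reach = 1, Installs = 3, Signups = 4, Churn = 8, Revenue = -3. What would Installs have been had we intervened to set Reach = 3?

9

The intervention breaks the incoming arrows to Reach: Reach <- Budget - 2 no longer applies, and Reach = 3.
Installs = Budget·Reach  [with Budget=3, Reach=3]  = 9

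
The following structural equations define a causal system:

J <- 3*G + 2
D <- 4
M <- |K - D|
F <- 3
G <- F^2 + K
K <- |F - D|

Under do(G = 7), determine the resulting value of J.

23

Under do(G=7), the mechanism G <- F^2 + K is discarded; G is fixed at 7.
J = 3*G + 2  [with G=7]  = 23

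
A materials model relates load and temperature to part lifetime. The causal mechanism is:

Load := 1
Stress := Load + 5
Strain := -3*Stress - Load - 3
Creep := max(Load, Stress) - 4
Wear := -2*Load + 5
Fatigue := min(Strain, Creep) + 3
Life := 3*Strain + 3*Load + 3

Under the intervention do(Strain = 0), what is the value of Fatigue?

3

The intervention breaks the incoming arrows to Strain: Strain := -3*Stress - Load - 3 no longer applies, and Strain = 0.
Stress = Load + 5  [with Load=1]  = 6
Creep = max(Load, Stress) - 4  [with Load=1, Stress=6]  = 2
Fatigue = min(Strain, Creep) + 3  [with Strain=0, Creep=2]  = 3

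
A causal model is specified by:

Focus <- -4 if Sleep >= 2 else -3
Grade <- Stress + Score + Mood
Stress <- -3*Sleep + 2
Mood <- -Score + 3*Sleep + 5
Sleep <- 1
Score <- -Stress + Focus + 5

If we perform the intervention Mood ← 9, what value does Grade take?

11

The intervention breaks the incoming arrows to Mood: Mood <- -Score + 3*Sleep + 5 no longer applies, and Mood = 9.
Stress = -3*Sleep + 2  [with Sleep=1]  = -1
Focus = -4 if Sleep >= 2 else -3  [with Sleep=1]  = -3
Score = -Stress + Focus + 5  [with Stress=-1, Focus=-3]  = 3
Grade = Stress + Score + Mood  [with Stress=-1, Score=3, Mood=9]  = 11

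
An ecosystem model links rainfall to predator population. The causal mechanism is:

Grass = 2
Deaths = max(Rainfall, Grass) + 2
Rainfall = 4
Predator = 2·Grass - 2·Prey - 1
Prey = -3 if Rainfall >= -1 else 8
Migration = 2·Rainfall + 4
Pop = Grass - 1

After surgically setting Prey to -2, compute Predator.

The intervention breaks the incoming arrows to Prey: Prey = -3 if Rainfall >= -1 else 8 no longer applies, and Prey = -2.
Predator = 2·Grass - 2·Prey - 1  [with Grass=2, Prey=-2]  = 7

7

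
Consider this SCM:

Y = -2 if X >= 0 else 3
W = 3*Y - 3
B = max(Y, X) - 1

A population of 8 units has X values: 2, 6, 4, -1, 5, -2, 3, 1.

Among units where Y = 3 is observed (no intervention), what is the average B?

2

E[B|Y=3] averages over only the 2 units with Y=3 (X = -1, -2): B = 2, 2, mean 2.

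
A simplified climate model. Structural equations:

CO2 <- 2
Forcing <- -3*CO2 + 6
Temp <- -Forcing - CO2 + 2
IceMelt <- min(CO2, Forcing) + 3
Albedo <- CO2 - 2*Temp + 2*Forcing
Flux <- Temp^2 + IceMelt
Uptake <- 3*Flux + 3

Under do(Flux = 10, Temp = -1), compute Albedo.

4

Under do(Flux = 10, Temp = -1), each intervened variable's structural equation is replaced by its fixed value.
Forcing = -3*CO2 + 6  [with CO2=2]  = 0
Albedo = CO2 - 2*Temp + 2*Forcing  [with CO2=2, Temp=-1, Forcing=0]  = 4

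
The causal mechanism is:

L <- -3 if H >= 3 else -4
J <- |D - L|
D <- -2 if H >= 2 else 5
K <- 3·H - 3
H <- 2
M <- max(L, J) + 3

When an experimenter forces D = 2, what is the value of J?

6

The intervention breaks the incoming arrows to D: D <- -2 if H >= 2 else 5 no longer applies, and D = 2.
L = -3 if H >= 3 else -4  [with H=2]  = -4
J = |D - L|  [with D=2, L=-4]  = 6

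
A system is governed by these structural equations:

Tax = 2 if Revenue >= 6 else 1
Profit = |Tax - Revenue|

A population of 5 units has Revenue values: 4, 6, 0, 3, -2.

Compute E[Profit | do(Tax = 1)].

2.8

Every unit gets Tax=1 under the intervention. Profit values become 3, 5, 1, 2, 3; E[Profit|do(Tax=1)] = 2.8.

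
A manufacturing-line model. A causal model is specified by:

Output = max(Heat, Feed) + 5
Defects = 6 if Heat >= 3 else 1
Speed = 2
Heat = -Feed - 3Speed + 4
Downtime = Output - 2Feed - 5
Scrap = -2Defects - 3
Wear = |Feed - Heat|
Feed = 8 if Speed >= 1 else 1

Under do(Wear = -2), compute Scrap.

Under do(Wear=-2), the mechanism Wear = |Feed - Heat| is discarded; Wear is fixed at -2.
Since Scrap is not a descendant of the intervened variable, it is unaffected.
Feed = 8 if Speed >= 1 else 1  [with Speed=2]  = 8
Heat = -Feed - 3Speed + 4  [with Feed=8, Speed=2]  = -10
Defects = 6 if Heat >= 3 else 1  [with Heat=-10]  = 1
Scrap = -2Defects - 3  [with Defects=1]  = -5

-5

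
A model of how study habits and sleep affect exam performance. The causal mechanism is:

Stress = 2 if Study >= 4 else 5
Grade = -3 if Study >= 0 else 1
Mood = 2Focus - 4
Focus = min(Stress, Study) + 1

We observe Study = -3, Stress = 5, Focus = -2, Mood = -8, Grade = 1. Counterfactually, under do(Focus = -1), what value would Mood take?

-6

The intervention breaks the incoming arrows to Focus: Focus = min(Stress, Study) + 1 no longer applies, and Focus = -1.
Mood = 2Focus - 4  [with Focus=-1]  = -6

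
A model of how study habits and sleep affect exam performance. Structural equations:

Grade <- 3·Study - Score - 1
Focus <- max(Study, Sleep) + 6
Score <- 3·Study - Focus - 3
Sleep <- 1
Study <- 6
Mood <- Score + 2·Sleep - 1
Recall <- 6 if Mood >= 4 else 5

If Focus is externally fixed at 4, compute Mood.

12

do(Focus=4) replaces the equation Focus <- max(Study, Sleep) + 6 with the constant Focus = 4.
Score = 3·Study - Focus - 3  [with Study=6, Focus=4]  = 11
Mood = Score + 2·Sleep - 1  [with Score=11, Sleep=1]  = 12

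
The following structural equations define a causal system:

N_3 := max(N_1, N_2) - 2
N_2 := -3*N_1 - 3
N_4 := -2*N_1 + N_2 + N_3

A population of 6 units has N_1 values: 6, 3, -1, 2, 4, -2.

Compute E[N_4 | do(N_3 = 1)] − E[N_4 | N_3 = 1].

The intervention sets N_3=1 in all 6 units regardless of N_1. Recomputing N_4 per unit gives -32, -17, 3, -12, -22, 8; average -12.
E[N_4|N_3=1] averages over only the 2 units with N_3=1 (N_1 = 3, -2): N_4 = -17, 8, mean -4.5.
Difference = -12 − (-4.5) = -7.5.

-7.5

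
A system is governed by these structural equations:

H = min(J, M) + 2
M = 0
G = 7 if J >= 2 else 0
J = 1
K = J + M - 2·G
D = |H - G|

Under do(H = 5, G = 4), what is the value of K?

-7

Setting H = 5, G = 4 by intervention discards those variables' equations.
K = J + M - 2·G  [with J=1, M=0, G=4]  = -7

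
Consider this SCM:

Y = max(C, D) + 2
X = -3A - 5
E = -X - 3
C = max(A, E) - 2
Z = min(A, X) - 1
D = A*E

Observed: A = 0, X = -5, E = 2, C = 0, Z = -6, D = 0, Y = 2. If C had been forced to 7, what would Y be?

9

The intervention breaks the incoming arrows to C: C = max(A, E) - 2 no longer applies, and C = 7.
X = -3A - 5  [with A=0]  = -5
E = -X - 3  [with X=-5]  = 2
D = A*E  [with A=0, E=2]  = 0
Y = max(C, D) + 2  [with C=7, D=0]  = 9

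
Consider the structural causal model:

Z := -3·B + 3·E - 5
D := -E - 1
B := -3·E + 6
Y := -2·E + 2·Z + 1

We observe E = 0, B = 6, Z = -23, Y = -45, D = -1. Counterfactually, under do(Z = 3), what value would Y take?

7

The intervention breaks the incoming arrows to Z: Z := -3·B + 3·E - 5 no longer applies, and Z = 3.
Y = -2·E + 2·Z + 1  [with E=0, Z=3]  = 7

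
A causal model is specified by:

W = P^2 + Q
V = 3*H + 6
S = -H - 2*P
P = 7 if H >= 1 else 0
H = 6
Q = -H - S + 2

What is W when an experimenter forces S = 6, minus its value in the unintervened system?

-26

The intervention breaks the incoming arrows to S: S = -H - 2*P no longer applies, and S = 6.
P = 7 if H >= 1 else 0  [with H=6]  = 7
Q = -H - S + 2  [with H=6, S=6]  = -10
W = P^2 + Q  [with P=7, Q=-10]  = 39
Without intervention: P = 7 if H >= 1 else 0  [with H=6]  = 7; S = -H - 2*P  [with H=6, P=7]  = -20; Q = -H - S + 2  [with H=6, S=-20]  = 16; W = P^2 + Q  [with P=7, Q=16]  = 65.
Change = 39 − 65 = -26.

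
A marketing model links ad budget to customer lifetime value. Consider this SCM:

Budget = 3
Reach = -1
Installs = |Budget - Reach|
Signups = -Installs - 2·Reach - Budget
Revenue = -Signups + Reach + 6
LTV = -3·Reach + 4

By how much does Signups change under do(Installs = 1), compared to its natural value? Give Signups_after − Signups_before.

3

The intervention breaks the incoming arrows to Installs: Installs = |Budget - Reach| no longer applies, and Installs = 1.
Signups = -Installs - 2·Reach - Budget  [with Installs=1, Reach=-1, Budget=3]  = -2
Without intervention: Installs = |Budget - Reach|  [with Budget=3, Reach=-1]  = 4; Signups = -Installs - 2·Reach - Budget  [with Installs=4, Reach=-1, Budget=3]  = -5.
Change = -2 − (-5) = 3.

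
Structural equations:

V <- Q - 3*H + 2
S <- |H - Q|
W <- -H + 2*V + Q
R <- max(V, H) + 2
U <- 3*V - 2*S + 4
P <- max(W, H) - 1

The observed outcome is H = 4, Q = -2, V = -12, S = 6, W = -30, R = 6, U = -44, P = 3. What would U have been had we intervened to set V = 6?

10

The intervention breaks the incoming arrows to V: V <- Q - 3*H + 2 no longer applies, and V = 6.
S = |H - Q|  [with H=4, Q=-2]  = 6
U = 3*V - 2*S + 4  [with V=6, S=6]  = 10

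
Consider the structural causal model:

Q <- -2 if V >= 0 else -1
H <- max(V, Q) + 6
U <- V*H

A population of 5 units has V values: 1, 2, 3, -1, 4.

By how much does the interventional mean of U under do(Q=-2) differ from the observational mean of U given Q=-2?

-5.5

Under do(Q=-2), Q's equation is replaced by Q=-2 for every unit. Per-unit U: 7, 16, 27, -5, 40. Mean = 17.
Observing Q=-2 restricts to units where Q's equation naturally yields -2: V ∈ {1, 2, 3, 4}. In that subpopulation U = 7, 16, 27, 40, mean 22.5.
Difference = 17 − 22.5 = -5.5.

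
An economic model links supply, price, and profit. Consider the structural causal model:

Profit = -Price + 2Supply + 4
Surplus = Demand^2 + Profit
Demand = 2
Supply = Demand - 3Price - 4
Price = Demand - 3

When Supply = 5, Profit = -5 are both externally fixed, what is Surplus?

-1

Setting Supply = 5, Profit = -5 by intervention discards those variables' equations.
Surplus = Demand^2 + Profit  [with Demand=2, Profit=-5]  = -1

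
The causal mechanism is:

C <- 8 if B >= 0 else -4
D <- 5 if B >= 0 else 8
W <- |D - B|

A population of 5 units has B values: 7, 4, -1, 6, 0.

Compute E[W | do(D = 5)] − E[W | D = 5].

Every unit gets D=5 under the intervention. W values become 2, 1, 6, 1, 5; E[W|do(D=5)] = 3.
Conditioning on D=5 selects the 4 unit(s) with B ∈ {7, 4, 6, 0}. Their W values: 2, 1, 1, 5. Mean = 2.25.
Difference = 3 − 2.25 = 0.75.

0.75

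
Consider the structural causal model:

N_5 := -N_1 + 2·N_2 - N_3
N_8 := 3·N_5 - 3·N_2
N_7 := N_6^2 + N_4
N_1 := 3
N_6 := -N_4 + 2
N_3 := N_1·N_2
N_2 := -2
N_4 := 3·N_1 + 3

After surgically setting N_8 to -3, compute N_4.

12

The intervention breaks the incoming arrows to N_8: N_8 := 3·N_5 - 3·N_2 no longer applies, and N_8 = -3.
Since N_4 is not a descendant of the intervened variable, it is unaffected.
N_4 = 3·N_1 + 3  [with N_1=3]  = 12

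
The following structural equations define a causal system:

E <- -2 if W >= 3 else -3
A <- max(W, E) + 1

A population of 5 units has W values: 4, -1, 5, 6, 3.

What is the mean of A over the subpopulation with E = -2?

Observing E=-2 restricts to units where E's equation naturally yields -2: W ∈ {4, 5, 6, 3}. In that subpopulation A = 5, 6, 7, 4, mean 5.5.

5.5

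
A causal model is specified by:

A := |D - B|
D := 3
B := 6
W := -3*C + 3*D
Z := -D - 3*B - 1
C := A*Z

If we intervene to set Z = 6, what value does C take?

Intervening sets Z = 6 and removes its equation (Z := -D - 3*B - 1).
A = |D - B|  [with D=3, B=6]  = 3
C = A*Z  [with A=3, Z=6]  = 18

18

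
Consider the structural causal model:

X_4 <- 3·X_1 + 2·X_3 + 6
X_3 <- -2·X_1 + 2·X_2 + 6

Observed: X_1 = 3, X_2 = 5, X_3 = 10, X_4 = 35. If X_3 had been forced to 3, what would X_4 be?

21

The intervention breaks the incoming arrows to X_3: X_3 <- -2·X_1 + 2·X_2 + 6 no longer applies, and X_3 = 3.
X_4 = 3·X_1 + 2·X_3 + 6  [with X_1=3, X_3=3]  = 21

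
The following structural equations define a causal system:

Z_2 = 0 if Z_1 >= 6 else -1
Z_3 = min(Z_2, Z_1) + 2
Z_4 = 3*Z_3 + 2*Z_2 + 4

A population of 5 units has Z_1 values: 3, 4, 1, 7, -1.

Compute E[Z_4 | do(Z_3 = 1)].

Under do(Z_3=1), Z_3's equation is replaced by Z_3=1 for every unit. Per-unit Z_4: 5, 5, 5, 7, 5. Mean = 5.4.

5.4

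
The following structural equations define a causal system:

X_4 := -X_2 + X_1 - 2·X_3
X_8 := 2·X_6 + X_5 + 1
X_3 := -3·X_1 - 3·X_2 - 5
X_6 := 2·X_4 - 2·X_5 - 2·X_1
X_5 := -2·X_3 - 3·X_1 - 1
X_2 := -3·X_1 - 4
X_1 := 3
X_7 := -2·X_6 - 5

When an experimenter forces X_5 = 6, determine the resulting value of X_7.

167

Under do(X_5=6), the mechanism X_5 := -2·X_3 - 3·X_1 - 1 is discarded; X_5 is fixed at 6.
X_2 = -3·X_1 - 4  [with X_1=3]  = -13
X_3 = -3·X_1 - 3·X_2 - 5  [with X_1=3, X_2=-13]  = 25
X_4 = -X_2 + X_1 - 2·X_3  [with X_2=-13, X_1=3, X_3=25]  = -34
X_6 = 2·X_4 - 2·X_5 - 2·X_1  [with X_4=-34, X_5=6, X_1=3]  = -86
X_7 = -2·X_6 - 5  [with X_6=-86]  = 167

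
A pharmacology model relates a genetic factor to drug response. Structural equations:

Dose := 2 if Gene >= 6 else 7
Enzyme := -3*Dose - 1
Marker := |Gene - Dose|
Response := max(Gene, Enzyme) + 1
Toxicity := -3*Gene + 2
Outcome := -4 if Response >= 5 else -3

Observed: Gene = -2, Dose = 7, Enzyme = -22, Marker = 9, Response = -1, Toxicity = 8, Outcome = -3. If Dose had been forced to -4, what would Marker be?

2

Under do(Dose=-4), the mechanism Dose := 2 if Gene >= 6 else 7 is discarded; Dose is fixed at -4.
Marker = |Gene - Dose|  [with Gene=-2, Dose=-4]  = 2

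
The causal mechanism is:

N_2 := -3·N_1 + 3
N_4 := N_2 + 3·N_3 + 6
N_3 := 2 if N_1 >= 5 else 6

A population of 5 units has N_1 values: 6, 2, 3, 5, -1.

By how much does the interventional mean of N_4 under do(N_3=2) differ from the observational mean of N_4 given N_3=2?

Every unit gets N_3=2 under the intervention. N_4 values become -3, 9, 6, 0, 18; E[N_4|do(N_3=2)] = 6.
Conditioning on N_3=2 selects the 2 unit(s) with N_1 ∈ {6, 5}. Their N_4 values: -3, 0. Mean = -1.5.
Difference = 6 − (-1.5) = 7.5.

7.5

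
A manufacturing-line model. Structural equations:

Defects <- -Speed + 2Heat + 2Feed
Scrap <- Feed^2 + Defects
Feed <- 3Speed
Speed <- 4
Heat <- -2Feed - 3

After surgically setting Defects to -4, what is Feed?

12

The intervention breaks the incoming arrows to Defects: Defects <- -Speed + 2Heat + 2Feed no longer applies, and Defects = -4.
Since Feed is not a descendant of the intervened variable, it is unaffected.
Feed = 3Speed  [with Speed=4]  = 12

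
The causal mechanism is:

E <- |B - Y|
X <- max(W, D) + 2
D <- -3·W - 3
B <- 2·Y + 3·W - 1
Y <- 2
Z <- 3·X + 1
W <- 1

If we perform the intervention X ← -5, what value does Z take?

Intervening sets X = -5 and removes its equation (X <- max(W, D) + 2).
Z = 3·X + 1  [with X=-5]  = -14

-14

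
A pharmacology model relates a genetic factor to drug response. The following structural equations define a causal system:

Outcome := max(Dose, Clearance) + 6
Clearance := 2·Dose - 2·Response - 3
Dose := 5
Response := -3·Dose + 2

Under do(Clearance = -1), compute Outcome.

The intervention breaks the incoming arrows to Clearance: Clearance := 2·Dose - 2·Response - 3 no longer applies, and Clearance = -1.
Outcome = max(Dose, Clearance) + 6  [with Dose=5, Clearance=-1]  = 11

11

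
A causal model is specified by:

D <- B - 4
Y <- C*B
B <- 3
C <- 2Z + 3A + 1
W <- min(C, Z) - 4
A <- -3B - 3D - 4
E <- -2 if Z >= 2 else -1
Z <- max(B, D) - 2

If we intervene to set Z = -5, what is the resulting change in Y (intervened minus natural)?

The intervention breaks the incoming arrows to Z: Z <- max(B, D) - 2 no longer applies, and Z = -5.
D = B - 4  [with B=3]  = -1
A = -3B - 3D - 4  [with B=3, D=-1]  = -10
C = 2Z + 3A + 1  [with Z=-5, A=-10]  = -39
Y = C*B  [with C=-39, B=3]  = -117
Without intervention: D = B - 4  [with B=3]  = -1; Z = max(B, D) - 2  [with B=3, D=-1]  = 1; A = -3B - 3D - 4  [with B=3, D=-1]  = -10; C = 2Z + 3A + 1  [with Z=1, A=-10]  = -27; Y = C*B  [with C=-27, B=3]  = -81.
Change = -117 − (-81) = -36.

-36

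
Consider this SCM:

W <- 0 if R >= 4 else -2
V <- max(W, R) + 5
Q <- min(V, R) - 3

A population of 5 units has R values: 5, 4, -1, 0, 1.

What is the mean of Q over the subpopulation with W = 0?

1.5

Observing W=0 restricts to units where W's equation naturally yields 0: R ∈ {5, 4}. In that subpopulation Q = 2, 1, mean 1.5.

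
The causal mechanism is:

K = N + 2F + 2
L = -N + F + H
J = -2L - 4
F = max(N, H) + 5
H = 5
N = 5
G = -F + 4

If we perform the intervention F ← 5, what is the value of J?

-14

do(F=5) replaces the equation F = max(N, H) + 5 with the constant F = 5.
L = -N + F + H  [with N=5, F=5, H=5]  = 5
J = -2L - 4  [with L=5]  = -14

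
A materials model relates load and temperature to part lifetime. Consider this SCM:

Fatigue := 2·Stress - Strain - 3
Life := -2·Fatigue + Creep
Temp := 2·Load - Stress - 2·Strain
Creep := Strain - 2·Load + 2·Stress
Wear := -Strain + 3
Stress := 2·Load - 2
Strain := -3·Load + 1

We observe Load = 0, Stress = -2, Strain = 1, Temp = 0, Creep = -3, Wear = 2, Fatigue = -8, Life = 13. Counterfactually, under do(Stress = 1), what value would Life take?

7

do(Stress=1) replaces the equation Stress := 2·Load - 2 with the constant Stress = 1.
Strain = -3·Load + 1  [with Load=0]  = 1
Creep = Strain - 2·Load + 2·Stress  [with Strain=1, Load=0, Stress=1]  = 3
Fatigue = 2·Stress - Strain - 3  [with Stress=1, Strain=1]  = -2
Life = -2·Fatigue + Creep  [with Fatigue=-2, Creep=3]  = 7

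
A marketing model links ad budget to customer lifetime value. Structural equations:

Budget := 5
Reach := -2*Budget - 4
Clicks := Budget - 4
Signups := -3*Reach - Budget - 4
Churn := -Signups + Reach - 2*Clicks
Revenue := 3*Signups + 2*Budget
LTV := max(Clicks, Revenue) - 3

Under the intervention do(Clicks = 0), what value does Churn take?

do(Clicks=0) replaces the equation Clicks := Budget - 4 with the constant Clicks = 0.
Reach = -2*Budget - 4  [with Budget=5]  = -14
Signups = -3*Reach - Budget - 4  [with Reach=-14, Budget=5]  = 33
Churn = -Signups + Reach - 2*Clicks  [with Signups=33, Reach=-14, Clicks=0]  = -47

-47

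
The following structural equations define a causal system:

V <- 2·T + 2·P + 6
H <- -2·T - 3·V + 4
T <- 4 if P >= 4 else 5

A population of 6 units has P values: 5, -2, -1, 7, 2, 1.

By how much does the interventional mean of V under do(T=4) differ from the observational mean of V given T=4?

Under do(T=4), T's equation is replaced by T=4 for every unit. Per-unit V: 24, 10, 12, 28, 18, 16. Mean = 18.
Conditioning on T=4 selects the 2 unit(s) with P ∈ {5, 7}. Their V values: 24, 28. Mean = 26.
Difference = 18 − 26 = -8.

-8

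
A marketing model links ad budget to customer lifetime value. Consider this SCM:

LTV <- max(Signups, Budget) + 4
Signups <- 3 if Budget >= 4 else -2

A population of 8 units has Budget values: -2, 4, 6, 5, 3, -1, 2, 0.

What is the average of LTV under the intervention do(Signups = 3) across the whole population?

Under do(Signups=3), Signups's equation is replaced by Signups=3 for every unit. Per-unit LTV: 7, 8, 10, 9, 7, 7, 7, 7. Mean = 7.75.

7.75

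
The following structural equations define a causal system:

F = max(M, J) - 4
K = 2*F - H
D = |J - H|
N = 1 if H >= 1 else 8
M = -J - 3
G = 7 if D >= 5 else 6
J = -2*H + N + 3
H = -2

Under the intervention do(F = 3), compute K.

8

do(F=3) replaces the equation F = max(M, J) - 4 with the constant F = 3.
K = 2*F - H  [with F=3, H=-2]  = 8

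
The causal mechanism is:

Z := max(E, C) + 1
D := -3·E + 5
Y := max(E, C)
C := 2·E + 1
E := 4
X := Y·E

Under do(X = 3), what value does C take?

do(X=3) replaces the equation X := Y·E with the constant X = 3.
C is not downstream of the intervention, so its value is determined by the original equations.
C = 2·E + 1  [with E=4]  = 9

9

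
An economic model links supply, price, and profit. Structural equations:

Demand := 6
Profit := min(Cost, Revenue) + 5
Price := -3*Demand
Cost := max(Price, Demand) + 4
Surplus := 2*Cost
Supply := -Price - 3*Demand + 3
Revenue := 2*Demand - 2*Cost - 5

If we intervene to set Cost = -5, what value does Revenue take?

17

Intervening sets Cost = -5 and removes its equation (Cost := max(Price, Demand) + 4).
Revenue = 2*Demand - 2*Cost - 5  [with Demand=6, Cost=-5]  = 17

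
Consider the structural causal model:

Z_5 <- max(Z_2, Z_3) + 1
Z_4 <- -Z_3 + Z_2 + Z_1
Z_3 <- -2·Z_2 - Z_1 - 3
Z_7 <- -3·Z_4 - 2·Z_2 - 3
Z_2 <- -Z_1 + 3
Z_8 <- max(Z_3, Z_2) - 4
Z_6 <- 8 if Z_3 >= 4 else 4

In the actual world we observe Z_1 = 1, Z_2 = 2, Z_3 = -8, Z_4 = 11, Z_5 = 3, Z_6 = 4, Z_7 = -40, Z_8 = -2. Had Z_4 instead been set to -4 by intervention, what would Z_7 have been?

The intervention breaks the incoming arrows to Z_4: Z_4 <- -Z_3 + Z_2 + Z_1 no longer applies, and Z_4 = -4.
Z_2 = -Z_1 + 3  [with Z_1=1]  = 2
Z_7 = -3·Z_4 - 2·Z_2 - 3  [with Z_4=-4, Z_2=2]  = 5

5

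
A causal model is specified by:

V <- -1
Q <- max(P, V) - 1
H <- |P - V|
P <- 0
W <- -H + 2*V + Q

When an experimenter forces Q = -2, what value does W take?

-5

Intervening sets Q = -2 and removes its equation (Q <- max(P, V) - 1).
H = |P - V|  [with P=0, V=-1]  = 1
W = -H + 2*V + Q  [with H=1, V=-1, Q=-2]  = -5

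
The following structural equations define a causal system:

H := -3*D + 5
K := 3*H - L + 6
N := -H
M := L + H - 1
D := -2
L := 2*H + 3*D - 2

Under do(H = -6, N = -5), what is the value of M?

Setting H = -6, N = -5 by intervention discards those variables' equations.
L = 2*H + 3*D - 2  [with H=-6, D=-2]  = -20
M = L + H - 1  [with L=-20, H=-6]  = -27

-27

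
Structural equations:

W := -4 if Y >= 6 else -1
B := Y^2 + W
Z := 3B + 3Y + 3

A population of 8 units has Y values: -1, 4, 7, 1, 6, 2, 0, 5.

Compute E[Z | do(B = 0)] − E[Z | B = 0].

do(B=0) breaks B's dependence on Y. With B=0 fixed, Z across the units is 0, 15, 24, 6, 21, 9, 3, 18, mean 12.
E[Z|B=0] averages over only the 2 units with B=0 (Y = -1, 1): Z = 0, 6, mean 3.
Difference = 12 − 3 = 9.

9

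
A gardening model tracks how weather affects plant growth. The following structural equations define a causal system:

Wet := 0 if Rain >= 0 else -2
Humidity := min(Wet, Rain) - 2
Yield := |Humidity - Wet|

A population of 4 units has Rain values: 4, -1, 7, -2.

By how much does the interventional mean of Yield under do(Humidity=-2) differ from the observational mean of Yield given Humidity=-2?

-1

Under do(Humidity=-2), Humidity's equation is replaced by Humidity=-2 for every unit. Per-unit Yield: 2, 0, 2, 0. Mean = 1.
Observing Humidity=-2 restricts to units where Humidity's equation naturally yields -2: Rain ∈ {4, 7}. In that subpopulation Yield = 2, 2, mean 2.
Difference = 1 − 2 = -1.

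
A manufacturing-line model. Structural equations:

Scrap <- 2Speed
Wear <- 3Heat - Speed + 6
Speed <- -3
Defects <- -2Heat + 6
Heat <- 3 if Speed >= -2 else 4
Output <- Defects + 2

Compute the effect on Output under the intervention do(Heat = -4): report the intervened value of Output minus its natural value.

Under do(Heat=-4), the mechanism Heat <- 3 if Speed >= -2 else 4 is discarded; Heat is fixed at -4.
Defects = -2Heat + 6  [with Heat=-4]  = 14
Output = Defects + 2  [with Defects=14]  = 16
Without intervention: Heat = 3 if Speed >= -2 else 4  [with Speed=-3]  = 4; Defects = -2Heat + 6  [with Heat=4]  = -2; Output = Defects + 2  [with Defects=-2]  = 0.
Change = 16 − 0 = 16.

16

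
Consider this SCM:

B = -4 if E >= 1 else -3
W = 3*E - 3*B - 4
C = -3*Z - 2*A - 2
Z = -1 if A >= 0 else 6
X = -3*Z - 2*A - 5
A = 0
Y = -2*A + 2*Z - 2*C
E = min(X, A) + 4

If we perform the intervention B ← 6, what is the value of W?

-16

do(B=6) replaces the equation B = -4 if E >= 1 else -3 with the constant B = 6.
Z = -1 if A >= 0 else 6  [with A=0]  = -1
X = -3*Z - 2*A - 5  [with Z=-1, A=0]  = -2
E = min(X, A) + 4  [with X=-2, A=0]  = 2
W = 3*E - 3*B - 4  [with E=2, B=6]  = -16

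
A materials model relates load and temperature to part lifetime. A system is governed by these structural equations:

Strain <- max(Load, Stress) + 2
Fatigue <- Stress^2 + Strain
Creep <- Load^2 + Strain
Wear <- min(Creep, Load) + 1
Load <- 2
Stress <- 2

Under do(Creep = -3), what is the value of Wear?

-2

Intervening sets Creep = -3 and removes its equation (Creep <- Load^2 + Strain).
Wear = min(Creep, Load) + 1  [with Creep=-3, Load=2]  = -2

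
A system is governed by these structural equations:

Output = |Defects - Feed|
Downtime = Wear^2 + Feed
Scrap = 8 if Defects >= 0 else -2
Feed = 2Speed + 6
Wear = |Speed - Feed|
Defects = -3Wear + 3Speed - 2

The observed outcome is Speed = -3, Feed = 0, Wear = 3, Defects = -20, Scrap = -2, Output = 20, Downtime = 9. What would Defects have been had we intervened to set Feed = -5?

Under do(Feed=-5), the mechanism Feed = 2Speed + 6 is discarded; Feed is fixed at -5.
Wear = |Speed - Feed|  [with Speed=-3, Feed=-5]  = 2
Defects = -3Wear + 3Speed - 2  [with Wear=2, Speed=-3]  = -17

-17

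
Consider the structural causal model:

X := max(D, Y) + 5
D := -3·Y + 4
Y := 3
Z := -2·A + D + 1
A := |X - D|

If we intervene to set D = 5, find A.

5

Under do(D=5), the mechanism D := -3·Y + 4 is discarded; D is fixed at 5.
X = max(D, Y) + 5  [with D=5, Y=3]  = 10
A = |X - D|  [with X=10, D=5]  = 5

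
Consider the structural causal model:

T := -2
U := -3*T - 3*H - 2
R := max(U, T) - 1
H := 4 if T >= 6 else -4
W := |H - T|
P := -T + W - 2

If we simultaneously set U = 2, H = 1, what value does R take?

The joint intervention fixes U = 2, H = 1, removing each variable's own equation.
R = max(U, T) - 1  [with U=2, T=-2]  = 1

1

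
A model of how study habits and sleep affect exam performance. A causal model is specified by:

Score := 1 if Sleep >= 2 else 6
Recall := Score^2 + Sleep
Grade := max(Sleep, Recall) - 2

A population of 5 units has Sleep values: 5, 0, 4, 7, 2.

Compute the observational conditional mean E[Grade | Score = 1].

3.5

Conditioning on Score=1 selects the 4 unit(s) with Sleep ∈ {5, 4, 7, 2}. Their Grade values: 4, 3, 6, 1. Mean = 3.5.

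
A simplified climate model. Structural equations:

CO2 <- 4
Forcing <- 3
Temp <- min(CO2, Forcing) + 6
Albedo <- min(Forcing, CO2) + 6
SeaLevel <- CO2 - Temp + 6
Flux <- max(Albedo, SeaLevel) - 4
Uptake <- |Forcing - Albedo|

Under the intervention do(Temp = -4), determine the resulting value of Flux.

The intervention breaks the incoming arrows to Temp: Temp <- min(CO2, Forcing) + 6 no longer applies, and Temp = -4.
Albedo = min(Forcing, CO2) + 6  [with Forcing=3, CO2=4]  = 9
SeaLevel = CO2 - Temp + 6  [with CO2=4, Temp=-4]  = 14
Flux = max(Albedo, SeaLevel) - 4  [with Albedo=9, SeaLevel=14]  = 10

10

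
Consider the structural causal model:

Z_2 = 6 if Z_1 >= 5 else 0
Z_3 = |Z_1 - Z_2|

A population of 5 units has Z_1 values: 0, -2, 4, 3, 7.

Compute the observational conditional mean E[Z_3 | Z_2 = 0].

Observing Z_2=0 restricts to units where Z_2's equation naturally yields 0: Z_1 ∈ {0, -2, 4, 3}. In that subpopulation Z_3 = 0, 2, 4, 3, mean 2.25.

2.25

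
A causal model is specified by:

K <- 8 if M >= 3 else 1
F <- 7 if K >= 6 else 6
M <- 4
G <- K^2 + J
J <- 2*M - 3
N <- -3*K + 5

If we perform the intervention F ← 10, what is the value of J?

5

do(F=10) replaces the equation F <- 7 if K >= 6 else 6 with the constant F = 10.
J is not downstream of the intervention, so its value is determined by the original equations.
J = 2*M - 3  [with M=4]  = 5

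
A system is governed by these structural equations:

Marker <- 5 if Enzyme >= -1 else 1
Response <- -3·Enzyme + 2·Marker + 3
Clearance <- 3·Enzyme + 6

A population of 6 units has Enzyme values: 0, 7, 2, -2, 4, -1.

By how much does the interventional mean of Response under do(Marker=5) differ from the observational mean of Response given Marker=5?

2.2

do(Marker=5) breaks Marker's dependence on Enzyme. With Marker=5 fixed, Response across the units is 13, -8, 7, 19, 1, 16, mean 8.
Observing Marker=5 restricts to units where Marker's equation naturally yields 5: Enzyme ∈ {0, 7, 2, 4, -1}. In that subpopulation Response = 13, -8, 7, 1, 16, mean 5.8.
Difference = 8 − 5.8 = 2.2.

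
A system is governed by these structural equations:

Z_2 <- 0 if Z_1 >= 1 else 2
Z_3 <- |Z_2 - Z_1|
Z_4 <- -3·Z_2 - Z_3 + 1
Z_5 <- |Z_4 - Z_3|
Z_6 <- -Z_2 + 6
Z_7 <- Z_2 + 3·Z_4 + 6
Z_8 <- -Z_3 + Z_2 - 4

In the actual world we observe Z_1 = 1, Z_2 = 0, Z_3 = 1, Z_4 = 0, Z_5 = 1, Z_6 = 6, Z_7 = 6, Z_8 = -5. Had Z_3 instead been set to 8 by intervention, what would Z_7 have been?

-15

The intervention breaks the incoming arrows to Z_3: Z_3 <- |Z_2 - Z_1| no longer applies, and Z_3 = 8.
Z_2 = 0 if Z_1 >= 1 else 2  [with Z_1=1]  = 0
Z_4 = -3·Z_2 - Z_3 + 1  [with Z_2=0, Z_3=8]  = -7
Z_7 = Z_2 + 3·Z_4 + 6  [with Z_2=0, Z_4=-7]  = -15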